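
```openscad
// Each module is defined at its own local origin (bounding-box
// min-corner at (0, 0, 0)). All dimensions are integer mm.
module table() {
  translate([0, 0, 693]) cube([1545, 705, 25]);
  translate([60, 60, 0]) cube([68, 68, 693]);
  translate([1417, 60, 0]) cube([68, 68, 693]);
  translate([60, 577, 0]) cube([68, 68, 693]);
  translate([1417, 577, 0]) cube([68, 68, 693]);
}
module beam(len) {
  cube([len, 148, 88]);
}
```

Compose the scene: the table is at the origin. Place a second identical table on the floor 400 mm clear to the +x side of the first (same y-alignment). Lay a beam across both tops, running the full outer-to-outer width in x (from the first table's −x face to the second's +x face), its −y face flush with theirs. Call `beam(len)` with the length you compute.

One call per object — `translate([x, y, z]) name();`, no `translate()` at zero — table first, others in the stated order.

table();
translate([1945, 0, 0]) table();
translate([0, 0, 718]) beam(3490);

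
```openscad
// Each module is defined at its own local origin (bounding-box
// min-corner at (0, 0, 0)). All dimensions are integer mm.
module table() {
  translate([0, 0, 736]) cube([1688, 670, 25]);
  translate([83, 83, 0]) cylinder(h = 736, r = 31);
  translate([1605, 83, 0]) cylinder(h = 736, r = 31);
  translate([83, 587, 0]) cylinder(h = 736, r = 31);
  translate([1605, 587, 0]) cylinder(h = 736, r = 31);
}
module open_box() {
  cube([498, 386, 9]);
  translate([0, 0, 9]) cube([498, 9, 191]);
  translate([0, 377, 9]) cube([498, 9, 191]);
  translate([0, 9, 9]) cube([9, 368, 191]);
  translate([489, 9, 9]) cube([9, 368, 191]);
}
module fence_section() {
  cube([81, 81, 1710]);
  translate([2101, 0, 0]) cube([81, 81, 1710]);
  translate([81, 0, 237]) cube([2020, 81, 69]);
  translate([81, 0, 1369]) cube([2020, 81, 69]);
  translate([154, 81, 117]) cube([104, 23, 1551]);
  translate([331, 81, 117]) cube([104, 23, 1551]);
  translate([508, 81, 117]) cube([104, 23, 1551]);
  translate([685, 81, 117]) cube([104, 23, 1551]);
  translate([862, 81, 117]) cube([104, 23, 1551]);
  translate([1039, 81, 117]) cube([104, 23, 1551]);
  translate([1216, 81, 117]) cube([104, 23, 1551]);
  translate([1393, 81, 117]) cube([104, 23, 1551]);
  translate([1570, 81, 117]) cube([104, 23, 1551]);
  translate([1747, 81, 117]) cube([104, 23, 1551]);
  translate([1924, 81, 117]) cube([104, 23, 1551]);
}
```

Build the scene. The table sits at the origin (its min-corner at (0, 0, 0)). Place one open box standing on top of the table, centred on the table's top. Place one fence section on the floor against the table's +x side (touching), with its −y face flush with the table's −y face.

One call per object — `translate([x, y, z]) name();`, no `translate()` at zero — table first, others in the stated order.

table();
translate([595, 142, 761]) open_box();
translate([1688, 0, 0]) fence_section();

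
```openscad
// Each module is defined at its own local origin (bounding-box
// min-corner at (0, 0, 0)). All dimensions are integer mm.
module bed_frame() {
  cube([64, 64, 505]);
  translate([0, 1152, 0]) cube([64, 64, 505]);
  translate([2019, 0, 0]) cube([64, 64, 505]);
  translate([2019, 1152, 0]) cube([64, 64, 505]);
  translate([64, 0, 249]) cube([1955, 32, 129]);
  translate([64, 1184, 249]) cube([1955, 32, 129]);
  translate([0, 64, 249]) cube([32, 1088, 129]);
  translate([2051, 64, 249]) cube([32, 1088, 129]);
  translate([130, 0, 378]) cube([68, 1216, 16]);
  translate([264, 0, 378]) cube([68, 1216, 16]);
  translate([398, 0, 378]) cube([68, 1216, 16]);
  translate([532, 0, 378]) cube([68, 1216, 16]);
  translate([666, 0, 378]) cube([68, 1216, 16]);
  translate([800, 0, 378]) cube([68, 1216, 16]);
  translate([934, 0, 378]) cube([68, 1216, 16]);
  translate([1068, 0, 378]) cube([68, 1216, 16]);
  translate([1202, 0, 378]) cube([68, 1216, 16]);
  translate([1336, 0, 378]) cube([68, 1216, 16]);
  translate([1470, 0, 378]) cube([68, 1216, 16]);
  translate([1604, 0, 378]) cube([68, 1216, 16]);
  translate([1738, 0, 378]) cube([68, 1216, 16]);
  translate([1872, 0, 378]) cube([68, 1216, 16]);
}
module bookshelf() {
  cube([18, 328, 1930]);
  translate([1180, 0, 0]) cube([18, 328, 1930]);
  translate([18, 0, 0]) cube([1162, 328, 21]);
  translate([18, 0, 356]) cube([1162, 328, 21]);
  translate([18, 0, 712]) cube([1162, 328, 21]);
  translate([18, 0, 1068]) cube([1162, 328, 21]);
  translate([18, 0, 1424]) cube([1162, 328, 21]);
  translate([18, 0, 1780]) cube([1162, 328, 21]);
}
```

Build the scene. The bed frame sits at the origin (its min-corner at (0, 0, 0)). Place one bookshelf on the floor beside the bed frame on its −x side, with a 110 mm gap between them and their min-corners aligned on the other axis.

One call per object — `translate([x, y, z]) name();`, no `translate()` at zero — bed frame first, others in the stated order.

bed_frame();
translate([-1308, 0, 0]) bookshelf();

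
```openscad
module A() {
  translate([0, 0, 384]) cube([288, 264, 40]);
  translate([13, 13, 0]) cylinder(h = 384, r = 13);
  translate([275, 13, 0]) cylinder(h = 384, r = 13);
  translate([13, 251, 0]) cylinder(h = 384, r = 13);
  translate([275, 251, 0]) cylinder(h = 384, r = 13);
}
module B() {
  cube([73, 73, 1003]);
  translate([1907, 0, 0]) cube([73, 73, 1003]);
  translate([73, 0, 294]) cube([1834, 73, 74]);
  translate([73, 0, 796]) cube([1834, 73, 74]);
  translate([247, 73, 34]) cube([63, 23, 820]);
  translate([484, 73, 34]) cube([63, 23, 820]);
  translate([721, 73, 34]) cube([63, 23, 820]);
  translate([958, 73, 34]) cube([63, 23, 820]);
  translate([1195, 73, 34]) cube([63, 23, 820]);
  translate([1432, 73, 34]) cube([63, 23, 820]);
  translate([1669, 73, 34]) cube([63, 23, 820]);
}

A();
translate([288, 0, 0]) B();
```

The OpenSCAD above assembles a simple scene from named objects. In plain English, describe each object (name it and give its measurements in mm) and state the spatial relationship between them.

A is a simple wooden stool: a rectangular seat 288 mm (x) by 264 mm (y), 40 mm thick, top face at z = 424 mm, on four round legs, each 26 mm in diameter. The legs rest on z = 0, each leg's axis is inset half a diameter from the nearest pair of seat edges (so the leg's bounding box is flush with the corner).

B is a fence section. Two 73×73 mm posts, 1003 mm tall, stand on the floor with a clear span of 1834 mm between their inner faces. Two horizontal rails of 73×74 mm section span the gap between the posts with their undersides at z = 294 mm and z = 796 mm, flush with the posts' −y face. 7 pickets, each 63 mm wide, 23 mm thick and 820 mm tall, are fixed to the +y face of the rails with their bottoms at z = 34 mm, evenly spaced across the span with equal gaps (rounded down to the nearest mm) at the −x end and between each pair — any rounding remainder accumulates at the +x end.

The fence section is against the stool's +x side, with their −y faces flush.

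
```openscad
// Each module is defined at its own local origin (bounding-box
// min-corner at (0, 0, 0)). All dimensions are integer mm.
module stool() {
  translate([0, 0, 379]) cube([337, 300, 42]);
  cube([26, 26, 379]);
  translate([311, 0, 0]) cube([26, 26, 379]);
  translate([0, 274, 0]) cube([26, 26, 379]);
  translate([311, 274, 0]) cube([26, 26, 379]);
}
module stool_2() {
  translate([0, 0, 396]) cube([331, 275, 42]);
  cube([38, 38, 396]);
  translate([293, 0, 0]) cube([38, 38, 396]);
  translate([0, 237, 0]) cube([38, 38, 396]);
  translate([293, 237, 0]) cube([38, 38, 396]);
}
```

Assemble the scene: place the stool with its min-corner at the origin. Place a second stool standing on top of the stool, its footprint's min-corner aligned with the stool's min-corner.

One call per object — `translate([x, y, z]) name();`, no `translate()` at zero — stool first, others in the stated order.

stool();
translate([0, 0, 421]) stool_2();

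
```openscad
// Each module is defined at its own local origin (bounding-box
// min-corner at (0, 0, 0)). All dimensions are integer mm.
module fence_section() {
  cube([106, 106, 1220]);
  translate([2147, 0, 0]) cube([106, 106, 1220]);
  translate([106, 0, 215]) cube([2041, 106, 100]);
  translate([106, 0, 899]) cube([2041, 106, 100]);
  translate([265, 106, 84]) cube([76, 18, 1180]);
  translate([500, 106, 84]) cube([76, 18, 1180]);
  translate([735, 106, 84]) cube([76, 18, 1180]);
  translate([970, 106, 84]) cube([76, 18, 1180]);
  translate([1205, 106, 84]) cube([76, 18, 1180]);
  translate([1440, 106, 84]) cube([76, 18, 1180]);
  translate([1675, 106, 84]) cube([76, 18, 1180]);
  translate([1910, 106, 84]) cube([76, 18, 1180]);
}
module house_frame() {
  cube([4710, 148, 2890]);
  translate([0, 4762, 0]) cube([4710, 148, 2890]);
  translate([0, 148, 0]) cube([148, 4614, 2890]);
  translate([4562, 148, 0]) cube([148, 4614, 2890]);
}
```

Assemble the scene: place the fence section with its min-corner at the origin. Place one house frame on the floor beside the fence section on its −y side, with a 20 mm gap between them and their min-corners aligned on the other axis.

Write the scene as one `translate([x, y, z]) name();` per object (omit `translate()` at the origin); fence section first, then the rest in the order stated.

fence_section();
translate([0, -4930, 0]) house_frame();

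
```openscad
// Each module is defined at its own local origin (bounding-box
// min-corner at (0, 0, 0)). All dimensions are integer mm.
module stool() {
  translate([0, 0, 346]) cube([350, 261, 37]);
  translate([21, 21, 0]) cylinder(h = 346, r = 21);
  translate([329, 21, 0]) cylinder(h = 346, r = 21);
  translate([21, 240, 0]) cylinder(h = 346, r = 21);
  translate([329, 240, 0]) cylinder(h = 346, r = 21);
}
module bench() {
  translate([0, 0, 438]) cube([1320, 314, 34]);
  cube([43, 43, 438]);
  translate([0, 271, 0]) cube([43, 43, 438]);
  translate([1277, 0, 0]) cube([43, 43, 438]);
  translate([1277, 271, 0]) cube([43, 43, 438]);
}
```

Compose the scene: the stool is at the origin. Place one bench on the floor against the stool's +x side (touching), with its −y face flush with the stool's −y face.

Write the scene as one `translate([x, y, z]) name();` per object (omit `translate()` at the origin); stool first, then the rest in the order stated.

stool();
translate([350, 0, 0]) bench();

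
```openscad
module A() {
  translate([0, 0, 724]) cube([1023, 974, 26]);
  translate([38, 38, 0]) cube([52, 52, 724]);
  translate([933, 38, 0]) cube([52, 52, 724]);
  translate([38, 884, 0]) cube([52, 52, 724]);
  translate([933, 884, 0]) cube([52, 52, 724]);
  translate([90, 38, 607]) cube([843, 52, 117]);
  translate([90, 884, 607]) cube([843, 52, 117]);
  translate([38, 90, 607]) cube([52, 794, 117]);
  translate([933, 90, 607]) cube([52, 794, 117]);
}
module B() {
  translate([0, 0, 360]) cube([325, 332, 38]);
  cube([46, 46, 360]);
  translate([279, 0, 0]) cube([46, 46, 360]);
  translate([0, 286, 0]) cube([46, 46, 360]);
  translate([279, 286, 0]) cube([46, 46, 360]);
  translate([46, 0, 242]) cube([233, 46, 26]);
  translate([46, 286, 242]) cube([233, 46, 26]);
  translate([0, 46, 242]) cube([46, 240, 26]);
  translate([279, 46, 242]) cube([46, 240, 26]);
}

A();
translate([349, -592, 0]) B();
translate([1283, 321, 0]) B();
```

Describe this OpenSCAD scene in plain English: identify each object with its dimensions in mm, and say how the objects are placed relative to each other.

A is a rectangular dining table. The top is 1023×974×26 mm with its upper surface at z = 750 mm. It stands on four 52×52 mm square legs, each inset 38 mm from the nearest pair of top edges, running from the floor to the underside of the top. Four apron rails, 52 mm thick and 117 mm tall, run between adjacent legs with their top edges flush with the underside of the top and their outer faces flush with the legs' outer faces.

B is a four-legged stool. The seat is a 325×332×38 mm slab whose top surface is at z = 398 mm; four square legs, each 46×46 mm in cross-section, run from the floor (z = 0) to the underside of the seat, each flush with a corner of the seat. Four stretchers, 46 mm wide and 26 mm tall, connect adjacent legs with their undersides at z = 242 mm, each running between the inner faces of the legs it joins and aligned with the legs' outer faces on the other axis.

Two stools sit around the table at the −y, +x sides.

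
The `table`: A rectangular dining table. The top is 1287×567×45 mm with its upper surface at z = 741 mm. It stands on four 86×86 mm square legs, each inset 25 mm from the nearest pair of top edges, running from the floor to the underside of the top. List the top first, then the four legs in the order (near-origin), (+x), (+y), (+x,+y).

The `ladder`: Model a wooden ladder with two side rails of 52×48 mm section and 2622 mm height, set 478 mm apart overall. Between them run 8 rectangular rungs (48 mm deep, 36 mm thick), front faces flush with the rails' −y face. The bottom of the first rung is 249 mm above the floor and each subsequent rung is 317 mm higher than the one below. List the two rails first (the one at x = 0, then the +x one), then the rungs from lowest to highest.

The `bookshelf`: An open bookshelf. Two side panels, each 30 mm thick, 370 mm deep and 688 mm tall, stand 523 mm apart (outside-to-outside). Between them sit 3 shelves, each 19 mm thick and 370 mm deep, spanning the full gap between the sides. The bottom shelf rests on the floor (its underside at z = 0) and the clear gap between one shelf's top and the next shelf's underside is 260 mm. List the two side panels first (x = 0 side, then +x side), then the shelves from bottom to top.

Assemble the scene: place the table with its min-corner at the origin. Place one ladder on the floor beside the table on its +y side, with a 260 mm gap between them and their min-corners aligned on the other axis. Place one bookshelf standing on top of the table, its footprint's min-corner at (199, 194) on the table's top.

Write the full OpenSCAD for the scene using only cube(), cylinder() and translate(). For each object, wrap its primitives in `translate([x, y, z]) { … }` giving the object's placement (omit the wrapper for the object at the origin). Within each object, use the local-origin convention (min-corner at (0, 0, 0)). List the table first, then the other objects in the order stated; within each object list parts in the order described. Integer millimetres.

translate([0, 0, 696]) cube([1287, 567, 45]);
translate([25, 25, 0]) cube([86, 86, 696]);
translate([1176, 25, 0]) cube([86, 86, 696]);
translate([25, 456, 0]) cube([86, 86, 696]);
translate([1176, 456, 0]) cube([86, 86, 696]);
translate([0, 827, 0]) {
  cube([52, 48, 2622]);
  translate([426, 0, 0]) cube([52, 48, 2622]);
  translate([52, 0, 249]) cube([374, 48, 36]);
  translate([52, 0, 566]) cube([374, 48, 36]);
  translate([52, 0, 883]) cube([374, 48, 36]);
  translate([52, 0, 1200]) cube([374, 48, 36]);
  translate([52, 0, 1517]) cube([374, 48, 36]);
  translate([52, 0, 1834]) cube([374, 48, 36]);
  translate([52, 0, 2151]) cube([374, 48, 36]);
  translate([52, 0, 2468]) cube([374, 48, 36]);
}
translate([199, 194, 741]) {
  cube([30, 370, 688]);
  translate([493, 0, 0]) cube([30, 370, 688]);
  translate([30, 0, 0]) cube([463, 370, 19]);
  translate([30, 0, 279]) cube([463, 370, 19]);
  translate([30, 0, 558]) cube([463, 370, 19]);
}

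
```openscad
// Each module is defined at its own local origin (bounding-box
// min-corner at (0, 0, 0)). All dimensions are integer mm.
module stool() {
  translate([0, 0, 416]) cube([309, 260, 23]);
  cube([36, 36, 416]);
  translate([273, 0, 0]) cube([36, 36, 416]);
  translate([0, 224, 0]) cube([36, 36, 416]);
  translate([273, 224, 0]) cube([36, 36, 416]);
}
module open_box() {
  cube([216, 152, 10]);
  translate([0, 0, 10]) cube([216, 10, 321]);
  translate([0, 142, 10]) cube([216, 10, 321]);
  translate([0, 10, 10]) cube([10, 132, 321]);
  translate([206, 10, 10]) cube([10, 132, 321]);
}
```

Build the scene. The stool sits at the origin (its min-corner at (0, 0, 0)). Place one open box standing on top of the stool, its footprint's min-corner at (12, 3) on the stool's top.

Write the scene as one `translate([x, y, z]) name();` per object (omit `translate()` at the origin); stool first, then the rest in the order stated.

stool();
translate([12, 3, 439]) open_box();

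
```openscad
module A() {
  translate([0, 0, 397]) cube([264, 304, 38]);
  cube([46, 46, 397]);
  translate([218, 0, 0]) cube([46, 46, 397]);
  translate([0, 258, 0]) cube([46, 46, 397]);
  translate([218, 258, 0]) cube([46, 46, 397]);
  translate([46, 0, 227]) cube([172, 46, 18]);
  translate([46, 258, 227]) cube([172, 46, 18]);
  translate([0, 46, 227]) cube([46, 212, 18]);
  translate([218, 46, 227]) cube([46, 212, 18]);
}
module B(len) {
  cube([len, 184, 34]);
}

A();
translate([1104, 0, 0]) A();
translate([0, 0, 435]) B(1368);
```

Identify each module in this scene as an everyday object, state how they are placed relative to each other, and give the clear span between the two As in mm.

Second stool starts at x = 1104; first ends at x = 264; clear span = 1104 − 264 = 840 mm.

A is a stool. B is a beam. A beam spans the tops of two stools. The clear span between the two stools is 840 mm.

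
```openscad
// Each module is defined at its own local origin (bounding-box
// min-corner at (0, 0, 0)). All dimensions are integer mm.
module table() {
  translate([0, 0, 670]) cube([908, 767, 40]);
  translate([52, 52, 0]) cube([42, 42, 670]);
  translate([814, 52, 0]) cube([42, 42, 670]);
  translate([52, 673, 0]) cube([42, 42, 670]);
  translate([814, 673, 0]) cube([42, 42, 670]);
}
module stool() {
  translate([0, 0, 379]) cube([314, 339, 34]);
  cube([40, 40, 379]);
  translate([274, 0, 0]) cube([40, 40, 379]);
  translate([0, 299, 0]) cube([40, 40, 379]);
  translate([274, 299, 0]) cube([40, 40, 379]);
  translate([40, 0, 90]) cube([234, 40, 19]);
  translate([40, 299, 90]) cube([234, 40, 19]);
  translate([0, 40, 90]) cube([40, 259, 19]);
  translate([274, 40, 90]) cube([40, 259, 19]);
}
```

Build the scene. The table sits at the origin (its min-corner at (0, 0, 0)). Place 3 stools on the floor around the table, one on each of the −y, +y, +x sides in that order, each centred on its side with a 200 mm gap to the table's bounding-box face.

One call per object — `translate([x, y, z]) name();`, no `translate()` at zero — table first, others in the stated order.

table();
translate([297, -539, 0]) stool();
translate([297, 967, 0]) stool();
translate([1108, 214, 0]) stool();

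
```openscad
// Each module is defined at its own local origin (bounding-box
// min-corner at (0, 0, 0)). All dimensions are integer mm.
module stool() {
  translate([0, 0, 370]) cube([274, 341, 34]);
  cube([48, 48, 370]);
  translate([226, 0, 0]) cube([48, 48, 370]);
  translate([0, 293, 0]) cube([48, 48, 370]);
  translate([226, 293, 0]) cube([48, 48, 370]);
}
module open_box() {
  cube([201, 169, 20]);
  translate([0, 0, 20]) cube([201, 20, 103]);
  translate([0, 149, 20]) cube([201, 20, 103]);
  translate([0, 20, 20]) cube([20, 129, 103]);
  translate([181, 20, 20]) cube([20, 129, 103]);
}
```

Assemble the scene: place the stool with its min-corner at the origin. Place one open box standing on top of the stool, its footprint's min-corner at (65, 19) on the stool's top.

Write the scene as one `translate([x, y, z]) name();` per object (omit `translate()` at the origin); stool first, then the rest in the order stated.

stool();
translate([65, 19, 404]) open_box();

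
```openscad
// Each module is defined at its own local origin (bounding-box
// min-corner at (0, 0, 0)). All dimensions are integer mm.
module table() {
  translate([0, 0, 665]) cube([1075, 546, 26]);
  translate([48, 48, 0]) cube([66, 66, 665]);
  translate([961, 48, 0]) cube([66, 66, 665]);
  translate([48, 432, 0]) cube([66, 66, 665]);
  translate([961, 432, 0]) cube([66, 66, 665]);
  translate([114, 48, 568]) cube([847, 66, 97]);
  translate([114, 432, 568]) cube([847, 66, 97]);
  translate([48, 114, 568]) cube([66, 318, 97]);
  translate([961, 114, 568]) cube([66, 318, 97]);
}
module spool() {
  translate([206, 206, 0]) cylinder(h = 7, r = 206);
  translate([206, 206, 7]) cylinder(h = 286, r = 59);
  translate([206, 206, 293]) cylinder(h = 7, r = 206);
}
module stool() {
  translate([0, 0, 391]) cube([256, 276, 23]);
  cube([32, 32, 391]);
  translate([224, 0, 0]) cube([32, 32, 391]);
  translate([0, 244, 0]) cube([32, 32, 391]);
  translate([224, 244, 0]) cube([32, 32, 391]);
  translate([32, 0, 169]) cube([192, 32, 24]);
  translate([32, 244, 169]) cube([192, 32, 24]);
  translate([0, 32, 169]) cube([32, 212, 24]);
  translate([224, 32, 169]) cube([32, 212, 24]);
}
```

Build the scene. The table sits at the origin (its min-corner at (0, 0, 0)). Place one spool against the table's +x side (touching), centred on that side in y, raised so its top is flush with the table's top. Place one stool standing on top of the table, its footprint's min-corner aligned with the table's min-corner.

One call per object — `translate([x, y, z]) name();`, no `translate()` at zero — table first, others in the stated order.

table();
translate([1075, 67, 391]) spool();
translate([0, 0, 691]) stool();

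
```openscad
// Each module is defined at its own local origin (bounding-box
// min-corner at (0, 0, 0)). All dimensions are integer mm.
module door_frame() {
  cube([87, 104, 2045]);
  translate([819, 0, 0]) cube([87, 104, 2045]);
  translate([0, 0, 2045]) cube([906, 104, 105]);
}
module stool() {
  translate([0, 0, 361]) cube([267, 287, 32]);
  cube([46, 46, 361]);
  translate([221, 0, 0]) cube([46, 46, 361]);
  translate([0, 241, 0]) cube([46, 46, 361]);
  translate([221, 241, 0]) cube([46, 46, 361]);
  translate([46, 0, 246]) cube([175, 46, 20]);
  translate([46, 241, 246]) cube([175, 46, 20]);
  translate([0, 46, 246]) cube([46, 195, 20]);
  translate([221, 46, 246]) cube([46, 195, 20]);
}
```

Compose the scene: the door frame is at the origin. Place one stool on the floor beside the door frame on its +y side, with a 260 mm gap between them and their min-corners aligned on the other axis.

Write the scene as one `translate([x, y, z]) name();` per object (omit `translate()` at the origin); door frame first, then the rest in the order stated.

door_frame();
translate([0, 364, 0]) stool();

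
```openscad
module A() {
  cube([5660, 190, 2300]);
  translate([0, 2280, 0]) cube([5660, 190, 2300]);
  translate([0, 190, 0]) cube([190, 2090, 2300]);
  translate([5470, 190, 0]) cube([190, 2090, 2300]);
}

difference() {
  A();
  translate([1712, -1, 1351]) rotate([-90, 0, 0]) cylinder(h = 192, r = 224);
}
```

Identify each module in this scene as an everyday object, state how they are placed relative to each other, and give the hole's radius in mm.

The subtracted cylinder has r = 224 mm.

A is a house frame. The house frame has a circular hole through its front wall. The hole's radius is 224 mm.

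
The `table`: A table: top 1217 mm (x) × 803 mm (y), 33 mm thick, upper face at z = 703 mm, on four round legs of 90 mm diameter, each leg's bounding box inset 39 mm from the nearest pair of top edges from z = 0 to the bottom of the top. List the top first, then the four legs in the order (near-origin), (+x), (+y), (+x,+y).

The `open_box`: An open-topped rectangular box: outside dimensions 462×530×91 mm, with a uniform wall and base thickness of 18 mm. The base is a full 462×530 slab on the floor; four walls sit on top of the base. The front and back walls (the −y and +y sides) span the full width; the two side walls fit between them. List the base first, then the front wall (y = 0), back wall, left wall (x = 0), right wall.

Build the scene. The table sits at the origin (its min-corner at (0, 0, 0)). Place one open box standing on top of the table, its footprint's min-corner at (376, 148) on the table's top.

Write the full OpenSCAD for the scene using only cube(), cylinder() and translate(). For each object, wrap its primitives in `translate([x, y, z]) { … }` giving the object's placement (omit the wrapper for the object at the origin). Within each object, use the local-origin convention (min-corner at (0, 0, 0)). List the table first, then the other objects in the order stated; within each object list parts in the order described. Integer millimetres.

translate([0, 0, 670]) cube([1217, 803, 33]);
translate([84, 84, 0]) cylinder(h = 670, r = 45);
translate([1133, 84, 0]) cylinder(h = 670, r = 45);
translate([84, 719, 0]) cylinder(h = 670, r = 45);
translate([1133, 719, 0]) cylinder(h = 670, r = 45);
translate([376, 148, 703]) {
  cube([462, 530, 18]);
  translate([0, 0, 18]) cube([462, 18, 73]);
  translate([0, 512, 18]) cube([462, 18, 73]);
  translate([0, 18, 18]) cube([18, 494, 73]);
  translate([444, 18, 18]) cube([18, 494, 73]);
}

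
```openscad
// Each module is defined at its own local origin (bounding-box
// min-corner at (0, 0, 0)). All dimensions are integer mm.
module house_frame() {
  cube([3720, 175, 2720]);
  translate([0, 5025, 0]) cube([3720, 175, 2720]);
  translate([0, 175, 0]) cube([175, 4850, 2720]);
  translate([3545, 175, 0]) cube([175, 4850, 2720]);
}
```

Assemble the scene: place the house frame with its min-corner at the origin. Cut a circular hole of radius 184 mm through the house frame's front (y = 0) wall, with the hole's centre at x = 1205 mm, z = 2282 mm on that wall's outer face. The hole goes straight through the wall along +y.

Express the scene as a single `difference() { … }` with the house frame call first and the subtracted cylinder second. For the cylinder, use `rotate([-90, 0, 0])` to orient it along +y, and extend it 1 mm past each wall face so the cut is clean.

difference() {
  house_frame();
  translate([1205, -1, 2282]) rotate([-90, 0, 0]) cylinder(h = 177, r = 184);
}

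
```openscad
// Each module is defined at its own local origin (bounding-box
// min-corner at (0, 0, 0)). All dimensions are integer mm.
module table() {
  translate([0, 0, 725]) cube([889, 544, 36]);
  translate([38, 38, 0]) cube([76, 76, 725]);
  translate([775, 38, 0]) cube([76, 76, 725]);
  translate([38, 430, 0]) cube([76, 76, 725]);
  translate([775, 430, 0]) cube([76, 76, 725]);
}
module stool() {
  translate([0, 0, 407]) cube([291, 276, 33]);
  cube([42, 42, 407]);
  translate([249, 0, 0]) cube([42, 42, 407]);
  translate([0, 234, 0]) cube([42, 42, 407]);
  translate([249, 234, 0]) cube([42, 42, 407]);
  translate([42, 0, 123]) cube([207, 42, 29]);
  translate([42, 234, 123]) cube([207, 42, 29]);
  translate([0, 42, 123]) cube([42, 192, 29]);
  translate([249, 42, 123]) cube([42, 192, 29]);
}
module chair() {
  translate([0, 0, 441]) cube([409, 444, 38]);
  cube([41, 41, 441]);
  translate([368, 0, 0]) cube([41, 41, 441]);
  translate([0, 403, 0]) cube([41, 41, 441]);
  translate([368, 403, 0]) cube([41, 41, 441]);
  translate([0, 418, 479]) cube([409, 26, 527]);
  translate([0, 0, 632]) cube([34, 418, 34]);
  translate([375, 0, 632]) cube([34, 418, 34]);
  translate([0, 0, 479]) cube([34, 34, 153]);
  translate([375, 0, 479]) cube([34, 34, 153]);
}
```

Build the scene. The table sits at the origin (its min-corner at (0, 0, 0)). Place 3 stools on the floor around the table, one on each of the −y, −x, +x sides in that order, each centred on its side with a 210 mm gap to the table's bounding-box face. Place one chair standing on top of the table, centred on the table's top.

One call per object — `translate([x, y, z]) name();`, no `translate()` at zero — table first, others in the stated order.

table();
translate([299, -486, 0]) stool();
translate([-501, 134, 0]) stool();
translate([1099, 134, 0]) stool();
translate([240, 50, 761]) chair();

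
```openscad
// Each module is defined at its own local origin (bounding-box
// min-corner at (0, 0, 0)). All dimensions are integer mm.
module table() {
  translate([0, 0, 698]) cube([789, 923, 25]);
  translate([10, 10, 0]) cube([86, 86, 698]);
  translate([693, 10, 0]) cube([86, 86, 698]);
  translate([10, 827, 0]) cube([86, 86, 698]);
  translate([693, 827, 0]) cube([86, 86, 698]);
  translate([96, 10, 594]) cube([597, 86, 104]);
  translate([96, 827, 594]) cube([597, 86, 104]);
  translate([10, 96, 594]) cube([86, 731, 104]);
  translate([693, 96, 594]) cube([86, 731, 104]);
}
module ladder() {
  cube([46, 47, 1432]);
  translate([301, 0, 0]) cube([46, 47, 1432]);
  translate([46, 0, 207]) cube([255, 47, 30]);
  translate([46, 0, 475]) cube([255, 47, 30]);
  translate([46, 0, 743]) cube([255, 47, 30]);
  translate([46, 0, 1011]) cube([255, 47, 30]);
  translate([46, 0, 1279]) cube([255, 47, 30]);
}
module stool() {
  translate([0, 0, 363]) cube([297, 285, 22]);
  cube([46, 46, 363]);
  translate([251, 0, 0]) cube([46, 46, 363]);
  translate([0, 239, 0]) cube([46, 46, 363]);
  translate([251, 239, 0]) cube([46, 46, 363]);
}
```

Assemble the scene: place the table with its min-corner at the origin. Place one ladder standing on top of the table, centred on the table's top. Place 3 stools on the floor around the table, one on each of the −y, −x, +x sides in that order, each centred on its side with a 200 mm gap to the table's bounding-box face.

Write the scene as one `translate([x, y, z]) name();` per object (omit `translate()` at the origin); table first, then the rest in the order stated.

table();
translate([221, 438, 723]) ladder();
translate([246, -485, 0]) stool();
translate([-497, 319, 0]) stool();
translate([989, 319, 0]) stool();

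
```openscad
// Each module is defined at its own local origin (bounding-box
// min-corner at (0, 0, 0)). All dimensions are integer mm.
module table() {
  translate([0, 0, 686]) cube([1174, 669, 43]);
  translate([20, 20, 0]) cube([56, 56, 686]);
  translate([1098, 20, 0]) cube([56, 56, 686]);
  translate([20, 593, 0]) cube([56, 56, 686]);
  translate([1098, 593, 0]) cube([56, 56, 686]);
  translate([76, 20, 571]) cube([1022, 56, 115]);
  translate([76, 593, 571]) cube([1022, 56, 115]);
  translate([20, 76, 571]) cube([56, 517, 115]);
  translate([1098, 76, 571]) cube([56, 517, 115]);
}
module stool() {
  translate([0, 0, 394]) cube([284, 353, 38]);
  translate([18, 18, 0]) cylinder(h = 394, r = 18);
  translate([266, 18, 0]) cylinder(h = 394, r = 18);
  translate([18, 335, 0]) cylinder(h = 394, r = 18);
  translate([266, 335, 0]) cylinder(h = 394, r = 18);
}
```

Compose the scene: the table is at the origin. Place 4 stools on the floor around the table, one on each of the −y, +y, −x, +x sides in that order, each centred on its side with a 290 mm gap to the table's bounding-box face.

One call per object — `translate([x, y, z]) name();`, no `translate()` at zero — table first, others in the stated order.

table();
translate([445, -643, 0]) stool();
translate([445, 959, 0]) stool();
translate([-574, 158, 0]) stool();
translate([1464, 158, 0]) stool();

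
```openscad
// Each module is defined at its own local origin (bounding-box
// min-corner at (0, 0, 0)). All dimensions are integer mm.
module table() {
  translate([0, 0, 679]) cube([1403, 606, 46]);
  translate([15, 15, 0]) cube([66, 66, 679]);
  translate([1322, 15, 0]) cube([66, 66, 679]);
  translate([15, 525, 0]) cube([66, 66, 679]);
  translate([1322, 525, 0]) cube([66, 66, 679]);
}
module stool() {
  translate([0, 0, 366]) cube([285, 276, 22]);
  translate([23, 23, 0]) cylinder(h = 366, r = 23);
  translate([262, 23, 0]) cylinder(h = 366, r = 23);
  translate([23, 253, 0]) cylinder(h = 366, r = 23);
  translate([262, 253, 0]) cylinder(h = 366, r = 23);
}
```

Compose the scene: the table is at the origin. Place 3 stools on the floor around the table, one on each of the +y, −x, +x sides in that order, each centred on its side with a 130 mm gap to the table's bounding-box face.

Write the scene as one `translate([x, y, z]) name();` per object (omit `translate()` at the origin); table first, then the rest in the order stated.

table();
translate([559, 736, 0]) stool();
translate([-415, 165, 0]) stool();
translate([1533, 165, 0]) stool();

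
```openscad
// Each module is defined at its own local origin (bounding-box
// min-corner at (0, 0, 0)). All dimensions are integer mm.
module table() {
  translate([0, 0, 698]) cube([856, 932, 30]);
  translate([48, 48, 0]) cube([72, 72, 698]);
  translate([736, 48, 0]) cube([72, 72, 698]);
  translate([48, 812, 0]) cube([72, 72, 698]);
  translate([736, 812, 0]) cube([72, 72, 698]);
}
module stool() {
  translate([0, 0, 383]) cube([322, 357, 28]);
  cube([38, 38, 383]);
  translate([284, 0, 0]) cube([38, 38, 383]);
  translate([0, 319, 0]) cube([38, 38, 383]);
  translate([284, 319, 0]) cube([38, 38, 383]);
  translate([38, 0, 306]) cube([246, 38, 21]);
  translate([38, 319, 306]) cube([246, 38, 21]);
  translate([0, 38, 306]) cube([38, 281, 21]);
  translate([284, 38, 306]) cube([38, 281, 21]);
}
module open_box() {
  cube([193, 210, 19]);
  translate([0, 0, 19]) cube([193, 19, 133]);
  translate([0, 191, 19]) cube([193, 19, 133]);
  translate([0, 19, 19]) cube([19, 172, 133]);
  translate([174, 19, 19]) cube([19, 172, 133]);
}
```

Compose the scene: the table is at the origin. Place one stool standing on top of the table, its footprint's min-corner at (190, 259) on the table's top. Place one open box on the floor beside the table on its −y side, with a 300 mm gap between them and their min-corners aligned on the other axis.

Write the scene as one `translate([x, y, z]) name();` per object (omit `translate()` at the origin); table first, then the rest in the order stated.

table();
translate([190, 259, 728]) stool();
translate([0, -510, 0]) open_box();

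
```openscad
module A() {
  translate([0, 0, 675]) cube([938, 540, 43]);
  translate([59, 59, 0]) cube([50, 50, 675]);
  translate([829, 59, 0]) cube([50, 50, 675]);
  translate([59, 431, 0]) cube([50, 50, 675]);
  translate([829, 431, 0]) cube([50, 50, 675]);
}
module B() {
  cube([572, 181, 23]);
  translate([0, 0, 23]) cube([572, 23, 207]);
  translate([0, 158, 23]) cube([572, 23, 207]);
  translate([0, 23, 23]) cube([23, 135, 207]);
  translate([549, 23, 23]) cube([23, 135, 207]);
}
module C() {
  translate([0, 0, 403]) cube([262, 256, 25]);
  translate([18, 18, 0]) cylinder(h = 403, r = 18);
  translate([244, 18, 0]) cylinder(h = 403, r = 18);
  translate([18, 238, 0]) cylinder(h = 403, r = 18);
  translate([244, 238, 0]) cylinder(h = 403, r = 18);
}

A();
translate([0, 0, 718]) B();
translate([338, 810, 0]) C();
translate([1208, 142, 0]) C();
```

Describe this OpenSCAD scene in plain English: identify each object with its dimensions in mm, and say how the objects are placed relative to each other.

A is a table: top 938 mm (x) × 540 mm (y), 43 mm thick, upper face at z = 718 mm, on four 50×50 mm square legs, each inset 59 mm from the nearest pair of top edges, running from z = 0 to the bottom of the top.

B is an open-topped rectangular box: outside dimensions 572×181×230 mm, with a uniform wall and base thickness of 23 mm. The base is a full 572×181 slab on the floor; four walls sit on top of the base. The front and back walls (the −y and +y sides) span the full width; the two side walls fit between them.

C is a simple wooden stool: a rectangular seat 262 mm (x) by 256 mm (y), 25 mm thick, top face at z = 428 mm, on four round legs, each 36 mm in diameter. The legs rest on z = 0, each leg's axis is inset half a diameter from the nearest pair of seat edges (so the leg's bounding box is flush with the corner).

The open box is on top of the table. Two stools sit around the table at the +y, +x sides.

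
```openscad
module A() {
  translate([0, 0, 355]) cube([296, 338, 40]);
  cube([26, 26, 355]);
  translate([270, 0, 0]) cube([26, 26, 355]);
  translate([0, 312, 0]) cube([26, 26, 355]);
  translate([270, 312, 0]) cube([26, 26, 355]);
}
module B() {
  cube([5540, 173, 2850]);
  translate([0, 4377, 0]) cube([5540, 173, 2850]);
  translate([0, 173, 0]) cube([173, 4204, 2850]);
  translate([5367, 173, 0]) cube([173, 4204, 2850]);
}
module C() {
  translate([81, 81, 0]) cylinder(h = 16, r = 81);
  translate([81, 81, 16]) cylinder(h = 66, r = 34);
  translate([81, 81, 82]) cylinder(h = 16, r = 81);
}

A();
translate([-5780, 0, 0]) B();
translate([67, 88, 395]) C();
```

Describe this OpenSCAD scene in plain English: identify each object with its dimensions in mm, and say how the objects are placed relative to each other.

A is a four-legged stool. The seat is 296×338 mm, 40 mm thick, top at z = 395 mm. It stands on four square legs, each 26×26 mm in cross-section, from z = 0 to the seat underside, each flush with a corner of the seat.

B is a box-shaped house frame (walls only): outside footprint 5540×4550 mm, wall height 2850 mm, wall thickness 173 mm. The two y-facing walls run the full x-width; the two x-facing walls fit between the inner faces of the y-facing walls.

C is a spool: two coaxial disc flanges of radius 81 mm and thickness 16 mm, joined by a core cylinder of radius 34 mm and height 66 mm. The lower flange rests on z = 0 and the three cylinders share a vertical axis.

The house frame is on the floor beside the stool on its −x side. The spool is on top of the stool, centred.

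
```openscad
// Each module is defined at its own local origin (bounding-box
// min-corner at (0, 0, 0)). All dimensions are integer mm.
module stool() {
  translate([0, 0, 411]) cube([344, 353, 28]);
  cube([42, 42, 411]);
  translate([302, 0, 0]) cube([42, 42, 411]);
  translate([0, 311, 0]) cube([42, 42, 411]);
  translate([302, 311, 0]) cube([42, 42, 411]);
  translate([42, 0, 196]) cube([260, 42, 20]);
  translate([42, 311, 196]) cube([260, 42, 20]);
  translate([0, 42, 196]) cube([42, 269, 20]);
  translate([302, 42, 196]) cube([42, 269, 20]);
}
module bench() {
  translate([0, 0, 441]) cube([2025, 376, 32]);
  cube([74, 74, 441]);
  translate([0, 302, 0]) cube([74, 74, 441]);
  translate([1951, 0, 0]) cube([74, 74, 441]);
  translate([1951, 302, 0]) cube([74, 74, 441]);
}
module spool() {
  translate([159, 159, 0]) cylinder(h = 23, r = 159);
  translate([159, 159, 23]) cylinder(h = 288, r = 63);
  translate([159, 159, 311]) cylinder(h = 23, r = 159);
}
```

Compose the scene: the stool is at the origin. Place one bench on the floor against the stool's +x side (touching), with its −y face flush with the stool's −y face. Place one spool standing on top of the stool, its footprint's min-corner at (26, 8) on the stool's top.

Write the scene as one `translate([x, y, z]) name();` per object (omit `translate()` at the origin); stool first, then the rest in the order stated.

stool();
translate([344, 0, 0]) bench();
translate([26, 8, 439]) spool();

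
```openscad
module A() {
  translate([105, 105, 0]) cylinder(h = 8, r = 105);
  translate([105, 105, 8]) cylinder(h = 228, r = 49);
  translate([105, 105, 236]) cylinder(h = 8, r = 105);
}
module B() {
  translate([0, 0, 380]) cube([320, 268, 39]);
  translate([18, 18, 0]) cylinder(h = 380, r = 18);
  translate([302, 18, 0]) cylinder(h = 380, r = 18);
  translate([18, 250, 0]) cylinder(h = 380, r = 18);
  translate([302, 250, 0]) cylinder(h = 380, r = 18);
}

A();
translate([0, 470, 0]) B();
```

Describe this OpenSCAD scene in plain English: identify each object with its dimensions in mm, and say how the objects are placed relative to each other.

A is a spool: two coaxial disc flanges of radius 105 mm and thickness 8 mm, joined by a core cylinder of radius 49 mm and height 228 mm. The lower flange rests on z = 0 and the three cylinders share a vertical axis.

B is a four-legged stool. The seat is a 320×268×39 mm slab whose top surface is at z = 419 mm; four round legs, each 36 mm in diameter, run from the floor (z = 0) to the underside of the seat, each leg's axis is inset half a diameter from the nearest pair of seat edges (so the leg's bounding box is flush with the corner).

The stool is on the floor beside the spool on its +y side.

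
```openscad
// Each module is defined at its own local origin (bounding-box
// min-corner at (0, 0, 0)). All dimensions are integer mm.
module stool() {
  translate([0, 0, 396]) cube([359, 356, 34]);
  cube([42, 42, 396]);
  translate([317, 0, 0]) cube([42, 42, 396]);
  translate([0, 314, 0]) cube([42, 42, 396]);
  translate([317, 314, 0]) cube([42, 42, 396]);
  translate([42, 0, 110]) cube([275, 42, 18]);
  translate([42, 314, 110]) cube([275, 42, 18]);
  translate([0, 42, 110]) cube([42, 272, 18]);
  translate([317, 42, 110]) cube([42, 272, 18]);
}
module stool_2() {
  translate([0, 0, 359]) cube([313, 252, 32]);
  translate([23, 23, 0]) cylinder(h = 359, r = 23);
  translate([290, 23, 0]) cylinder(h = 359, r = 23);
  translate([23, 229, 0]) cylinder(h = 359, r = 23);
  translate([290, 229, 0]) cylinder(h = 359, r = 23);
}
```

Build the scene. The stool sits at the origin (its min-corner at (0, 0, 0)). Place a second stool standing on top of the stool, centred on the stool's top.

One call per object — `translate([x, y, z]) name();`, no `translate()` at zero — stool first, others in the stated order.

stool();
translate([23, 52, 430]) stool_2();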